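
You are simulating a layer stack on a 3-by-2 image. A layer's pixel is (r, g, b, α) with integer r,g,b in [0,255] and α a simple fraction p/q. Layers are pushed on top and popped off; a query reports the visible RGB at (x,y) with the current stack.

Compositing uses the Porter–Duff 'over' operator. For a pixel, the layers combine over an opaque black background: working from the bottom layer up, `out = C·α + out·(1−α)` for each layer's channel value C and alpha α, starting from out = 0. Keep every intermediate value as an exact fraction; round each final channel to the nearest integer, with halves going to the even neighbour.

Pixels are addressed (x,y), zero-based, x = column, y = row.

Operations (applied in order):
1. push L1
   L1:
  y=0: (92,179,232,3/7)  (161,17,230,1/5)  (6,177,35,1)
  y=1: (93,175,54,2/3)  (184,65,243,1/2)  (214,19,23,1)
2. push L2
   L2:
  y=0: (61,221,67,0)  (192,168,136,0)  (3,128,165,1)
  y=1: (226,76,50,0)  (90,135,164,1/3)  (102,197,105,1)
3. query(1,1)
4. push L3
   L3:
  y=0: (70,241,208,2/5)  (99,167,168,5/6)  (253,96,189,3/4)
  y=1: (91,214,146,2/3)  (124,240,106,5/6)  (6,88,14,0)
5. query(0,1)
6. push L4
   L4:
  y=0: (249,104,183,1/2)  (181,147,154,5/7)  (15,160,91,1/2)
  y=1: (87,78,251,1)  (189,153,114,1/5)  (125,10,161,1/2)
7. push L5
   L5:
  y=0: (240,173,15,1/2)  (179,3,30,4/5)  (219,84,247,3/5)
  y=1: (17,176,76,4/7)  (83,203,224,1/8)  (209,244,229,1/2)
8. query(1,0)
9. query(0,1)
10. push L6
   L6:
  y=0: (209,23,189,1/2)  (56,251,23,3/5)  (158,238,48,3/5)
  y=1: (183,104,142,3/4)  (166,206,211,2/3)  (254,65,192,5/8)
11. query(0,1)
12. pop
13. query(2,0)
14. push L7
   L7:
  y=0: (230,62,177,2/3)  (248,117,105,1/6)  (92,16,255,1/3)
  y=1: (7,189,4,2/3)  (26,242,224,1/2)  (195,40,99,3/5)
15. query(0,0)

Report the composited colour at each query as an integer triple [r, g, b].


at x=1,y=1 over L1,L2:
+L1 (α=1/2) → [92, 65/2, 243/2]
+L2 (α=1/3) → [274/3, 200/3, 407/3]
→ [91, 67, 136]

(0,1) stack=L1,L2,L3; from [0,0,0]:
after L1 α=2/3: [62, 350/3, 36]
after L2 α=0: [62, 350/3, 36]
after L3 α=2/3: [244/3, 1634/9, 328/3]
→ [81, 182, 109]

at x=1,y=0 over L1,L2,L3,L4,L5:
L1 α=1/5: [161/5, 17/5, 46]
L2 α=0: [161/5, 17/5, 46]
L3 α=5/6: [1318/15, 2096/15, 443/3]
L4 α=5/7: [16211/105, 15217/105, 3196/21]
L5 α=4/5: [91391/525, 16477/525, 5716/105]
= [174, 31, 54]

query (0,1) [L1,L2,L3,L4,L5] — begin 0,0,0
L1 α=2/3: [62, 350/3, 36]
L2 α=0: [62, 350/3, 36]
L3 α=2/3: [244/3, 1634/9, 328/3]
L4 α=1: [87, 78, 251]
L5 α=4/7: [47, 134, 151]
= [47, 134, 151]

query (0,1) [L1,L2,L3,L4,L5,L6] — begin 0,0,0
L1 α=2/3: [62, 350/3, 36]
L2 α=0: [62, 350/3, 36]
L3 α=2/3: [244/3, 1634/9, 328/3]
L4 α=1: [87, 78, 251]
L5 α=4/7: [47, 134, 151]
L6 α=3/4: [149, 223/2, 577/4]
→ [149, 112, 144]

query (2,0) [L1,L2,L3,L4,L5] — begin 0,0,0
+L1 (α=1) → [6, 177, 35]
+L2 (α=1) → [3, 128, 165]
+L3 (α=3/4) → [381/2, 104, 183]
+L4 (α=1/2) → [411/4, 132, 137]
+L5 (α=3/5) → [345/2, 516/5, 203]
rounded: [172, 103, 203]

query (0,0) [L1,L2,L3,L4,L5,L7] — begin 0,0,0
L1 α=3/7: [276/7, 537/7, 696/7]
L2 α=0: [276/7, 537/7, 696/7]
L3 α=2/5: [1808/35, 997/7, 1000/7]
L4 α=1/2: [10523/70, 1725/14, 2281/14]
L5 α=1/2: [27323/140, 4147/28, 2491/28]
L7 α=2/3: [91723/420, 7619/84, 12403/84]
= [218, 91, 148]


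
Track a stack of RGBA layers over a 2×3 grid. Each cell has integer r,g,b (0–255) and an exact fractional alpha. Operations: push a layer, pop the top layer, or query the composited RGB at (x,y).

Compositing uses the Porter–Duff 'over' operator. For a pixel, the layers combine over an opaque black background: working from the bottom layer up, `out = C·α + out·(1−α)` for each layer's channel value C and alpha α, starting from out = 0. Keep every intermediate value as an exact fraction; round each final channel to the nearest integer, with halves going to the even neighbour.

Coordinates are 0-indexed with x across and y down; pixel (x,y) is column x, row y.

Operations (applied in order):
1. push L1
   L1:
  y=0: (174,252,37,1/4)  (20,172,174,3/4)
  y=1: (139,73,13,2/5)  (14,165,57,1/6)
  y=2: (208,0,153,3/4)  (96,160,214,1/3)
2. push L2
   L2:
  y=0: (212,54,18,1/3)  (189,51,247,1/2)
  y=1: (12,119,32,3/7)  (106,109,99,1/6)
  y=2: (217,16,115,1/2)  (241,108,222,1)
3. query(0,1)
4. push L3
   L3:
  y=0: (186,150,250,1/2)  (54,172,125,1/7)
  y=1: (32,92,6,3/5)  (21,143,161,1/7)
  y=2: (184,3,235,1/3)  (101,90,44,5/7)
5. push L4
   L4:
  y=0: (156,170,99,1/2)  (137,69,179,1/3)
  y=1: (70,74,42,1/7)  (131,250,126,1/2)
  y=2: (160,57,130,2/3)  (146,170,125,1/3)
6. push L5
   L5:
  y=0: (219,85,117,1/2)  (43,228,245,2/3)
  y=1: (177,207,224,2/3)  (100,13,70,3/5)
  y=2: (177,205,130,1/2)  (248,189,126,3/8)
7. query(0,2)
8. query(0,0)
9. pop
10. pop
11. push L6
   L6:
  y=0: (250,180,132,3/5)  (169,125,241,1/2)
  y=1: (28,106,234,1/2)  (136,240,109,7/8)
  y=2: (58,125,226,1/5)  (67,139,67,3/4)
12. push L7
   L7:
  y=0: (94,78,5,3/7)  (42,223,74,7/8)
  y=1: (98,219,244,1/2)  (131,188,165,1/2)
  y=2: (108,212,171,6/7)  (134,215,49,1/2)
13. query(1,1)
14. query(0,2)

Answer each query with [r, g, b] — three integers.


(0,1) stack=L1,L2; from [0,0,0]:
+L1 (α=2/5) → [278/5, 146/5, 26/5]
+L2 (α=3/7) → [1292/35, 2369/35, 584/35]
rounded: [37, 68, 17]

query (0,2) [L1,L2,L3,L4,L5] — begin 0,0,0
after L1 α=3/4: [156, 0, 459/4]
after L2 α=1/2: [373/2, 8, 919/8]
after L3 α=1/3: [557/3, 19/3, 1859/12]
after L4 α=2/3: [1517/9, 361/9, 4979/36]
after L5 α=1/2: [1555/9, 1103/9, 9659/72]
= [173, 123, 134]

(0,0) stack=L1,L2,L3,L4,L5; from [0,0,0]:
L1 α=1/4: [87/2, 63, 37/4]
L2 α=1/3: [299/3, 60, 73/6]
L3 α=1/2: [857/6, 105, 1573/12]
L4 α=1/2: [1793/12, 275/2, 2761/24]
L5 α=1/2: [4421/24, 445/4, 5569/48]
rounded: [184, 111, 116]

query (1,1) [L1,L2,L3,L6,L7] — begin 0,0,0
L1 α=1/6: [7/3, 55/2, 19/2]
L2 α=1/6: [353/18, 493/12, 293/12]
L3 α=1/7: [416/21, 779/14, 615/14]
L6 α=7/8: [2551/21, 24299/112, 11297/112]
L7 α=1/2: [2651/21, 45355/224, 29777/224]
→ [126, 202, 133]

at x=0,y=2 over L1,L2,L3,L6,L7:
after L1 α=3/4: [156, 0, 459/4]
after L2 α=1/2: [373/2, 8, 919/8]
after L3 α=1/3: [557/3, 19/3, 1859/12]
after L6 α=1/5: [2402/15, 451/15, 2537/15]
after L7 α=6/7: [12122/105, 19531/105, 2561/15]
rounded: [115, 186, 171]


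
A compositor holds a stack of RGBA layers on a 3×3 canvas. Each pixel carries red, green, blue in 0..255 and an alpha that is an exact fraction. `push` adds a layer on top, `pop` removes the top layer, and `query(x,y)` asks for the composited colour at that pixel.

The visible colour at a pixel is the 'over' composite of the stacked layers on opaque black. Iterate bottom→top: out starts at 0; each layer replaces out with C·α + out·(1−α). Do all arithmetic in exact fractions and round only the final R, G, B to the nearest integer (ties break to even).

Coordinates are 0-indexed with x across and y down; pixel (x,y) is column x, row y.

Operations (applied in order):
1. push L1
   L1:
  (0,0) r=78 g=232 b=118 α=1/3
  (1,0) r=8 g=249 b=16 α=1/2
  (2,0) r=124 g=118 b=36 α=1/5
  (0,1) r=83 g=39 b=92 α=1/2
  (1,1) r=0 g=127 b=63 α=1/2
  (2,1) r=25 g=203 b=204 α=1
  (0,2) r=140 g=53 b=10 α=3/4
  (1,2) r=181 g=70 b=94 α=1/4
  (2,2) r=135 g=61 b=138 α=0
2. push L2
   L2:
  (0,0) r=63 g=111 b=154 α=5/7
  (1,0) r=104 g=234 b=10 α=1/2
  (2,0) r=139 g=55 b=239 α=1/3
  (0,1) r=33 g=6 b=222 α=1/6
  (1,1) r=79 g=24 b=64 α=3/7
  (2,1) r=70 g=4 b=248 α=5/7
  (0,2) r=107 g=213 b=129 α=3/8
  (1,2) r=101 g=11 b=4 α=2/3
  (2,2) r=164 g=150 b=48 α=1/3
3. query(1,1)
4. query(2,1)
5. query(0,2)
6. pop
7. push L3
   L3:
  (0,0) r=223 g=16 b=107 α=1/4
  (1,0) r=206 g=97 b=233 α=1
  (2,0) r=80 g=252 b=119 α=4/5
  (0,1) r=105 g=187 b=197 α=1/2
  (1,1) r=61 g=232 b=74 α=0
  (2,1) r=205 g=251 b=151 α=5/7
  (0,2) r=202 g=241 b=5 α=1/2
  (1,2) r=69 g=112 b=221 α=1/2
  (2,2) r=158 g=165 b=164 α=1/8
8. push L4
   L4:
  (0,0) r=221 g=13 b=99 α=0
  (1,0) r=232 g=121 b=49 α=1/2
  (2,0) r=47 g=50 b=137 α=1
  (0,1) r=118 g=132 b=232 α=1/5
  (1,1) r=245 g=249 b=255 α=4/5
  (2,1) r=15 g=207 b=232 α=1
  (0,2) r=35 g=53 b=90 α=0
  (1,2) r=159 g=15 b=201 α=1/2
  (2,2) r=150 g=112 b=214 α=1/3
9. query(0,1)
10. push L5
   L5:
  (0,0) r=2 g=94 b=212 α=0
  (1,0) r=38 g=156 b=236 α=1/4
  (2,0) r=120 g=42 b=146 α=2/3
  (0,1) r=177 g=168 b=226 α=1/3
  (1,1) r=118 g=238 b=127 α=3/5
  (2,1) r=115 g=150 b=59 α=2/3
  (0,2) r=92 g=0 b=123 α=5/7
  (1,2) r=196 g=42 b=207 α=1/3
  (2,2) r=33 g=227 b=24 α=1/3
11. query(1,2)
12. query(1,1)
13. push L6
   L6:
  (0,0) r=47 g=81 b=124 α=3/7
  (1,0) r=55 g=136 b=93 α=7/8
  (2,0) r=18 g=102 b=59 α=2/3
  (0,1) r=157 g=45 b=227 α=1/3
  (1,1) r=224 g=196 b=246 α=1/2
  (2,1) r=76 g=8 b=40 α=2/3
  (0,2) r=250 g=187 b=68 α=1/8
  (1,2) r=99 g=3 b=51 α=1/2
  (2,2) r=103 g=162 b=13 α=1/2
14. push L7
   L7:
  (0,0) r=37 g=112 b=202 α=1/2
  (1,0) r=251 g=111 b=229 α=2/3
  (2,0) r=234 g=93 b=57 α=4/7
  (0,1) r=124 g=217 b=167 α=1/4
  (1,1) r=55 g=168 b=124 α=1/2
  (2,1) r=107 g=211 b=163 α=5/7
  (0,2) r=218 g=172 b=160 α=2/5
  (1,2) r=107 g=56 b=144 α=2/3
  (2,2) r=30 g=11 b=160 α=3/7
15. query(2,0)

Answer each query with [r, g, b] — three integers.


(1,1) stack=L1,L2; from [0,0,0]:
+L1 (α=1/2) → [0, 127/2, 63/2]
+L2 (α=3/7) → [237/7, 326/7, 318/7]
= [34, 47, 45]

query (2,1) [L1,L2] — begin 0,0,0
L1 α=1: [25, 203, 204]
L2 α=5/7: [400/7, 426/7, 1648/7]
→ [57, 61, 235]

at x=0,y=2 over L1,L2:
L1 α=3/4: [105, 159/4, 15/2]
L2 α=3/8: [423/4, 3351/32, 849/16]
rounded: [106, 105, 53]

query (0,1) [L1,L3,L4] — begin 0,0,0
L1 α=1/2: [83/2, 39/2, 46]
L3 α=1/2: [293/4, 413/4, 243/2]
L4 α=1/5: [411/5, 109, 718/5]
= [82, 109, 144]

at x=1,y=2 over L1,L3,L4,L5:
+L1 (α=1/4) → [181/4, 35/2, 47/2]
+L3 (α=1/2) → [457/8, 259/4, 489/4]
+L4 (α=1/2) → [1729/16, 319/8, 1293/8]
+L5 (α=1/3) → [1099/8, 487/12, 707/4]
→ [137, 41, 177]

query (1,1) [L1,L3,L4,L5] — begin 0,0,0
after L1 α=1/2: [0, 127/2, 63/2]
after L3 α=0: [0, 127/2, 63/2]
after L4 α=4/5: [196, 2119/10, 2103/10]
after L5 α=3/5: [746/5, 5689/25, 4008/25]
→ [149, 228, 160]

at x=2,y=0 over L1,L3,L4,L5,L6,L7:
after L1 α=1/5: [124/5, 118/5, 36/5]
after L3 α=4/5: [1724/25, 5158/25, 2416/25]
after L4 α=1: [47, 50, 137]
after L5 α=2/3: [287/3, 134/3, 143]
after L6 α=2/3: [395/9, 746/9, 87]
after L7 α=4/7: [3203/21, 266/3, 489/7]
rounded: [153, 89, 70]


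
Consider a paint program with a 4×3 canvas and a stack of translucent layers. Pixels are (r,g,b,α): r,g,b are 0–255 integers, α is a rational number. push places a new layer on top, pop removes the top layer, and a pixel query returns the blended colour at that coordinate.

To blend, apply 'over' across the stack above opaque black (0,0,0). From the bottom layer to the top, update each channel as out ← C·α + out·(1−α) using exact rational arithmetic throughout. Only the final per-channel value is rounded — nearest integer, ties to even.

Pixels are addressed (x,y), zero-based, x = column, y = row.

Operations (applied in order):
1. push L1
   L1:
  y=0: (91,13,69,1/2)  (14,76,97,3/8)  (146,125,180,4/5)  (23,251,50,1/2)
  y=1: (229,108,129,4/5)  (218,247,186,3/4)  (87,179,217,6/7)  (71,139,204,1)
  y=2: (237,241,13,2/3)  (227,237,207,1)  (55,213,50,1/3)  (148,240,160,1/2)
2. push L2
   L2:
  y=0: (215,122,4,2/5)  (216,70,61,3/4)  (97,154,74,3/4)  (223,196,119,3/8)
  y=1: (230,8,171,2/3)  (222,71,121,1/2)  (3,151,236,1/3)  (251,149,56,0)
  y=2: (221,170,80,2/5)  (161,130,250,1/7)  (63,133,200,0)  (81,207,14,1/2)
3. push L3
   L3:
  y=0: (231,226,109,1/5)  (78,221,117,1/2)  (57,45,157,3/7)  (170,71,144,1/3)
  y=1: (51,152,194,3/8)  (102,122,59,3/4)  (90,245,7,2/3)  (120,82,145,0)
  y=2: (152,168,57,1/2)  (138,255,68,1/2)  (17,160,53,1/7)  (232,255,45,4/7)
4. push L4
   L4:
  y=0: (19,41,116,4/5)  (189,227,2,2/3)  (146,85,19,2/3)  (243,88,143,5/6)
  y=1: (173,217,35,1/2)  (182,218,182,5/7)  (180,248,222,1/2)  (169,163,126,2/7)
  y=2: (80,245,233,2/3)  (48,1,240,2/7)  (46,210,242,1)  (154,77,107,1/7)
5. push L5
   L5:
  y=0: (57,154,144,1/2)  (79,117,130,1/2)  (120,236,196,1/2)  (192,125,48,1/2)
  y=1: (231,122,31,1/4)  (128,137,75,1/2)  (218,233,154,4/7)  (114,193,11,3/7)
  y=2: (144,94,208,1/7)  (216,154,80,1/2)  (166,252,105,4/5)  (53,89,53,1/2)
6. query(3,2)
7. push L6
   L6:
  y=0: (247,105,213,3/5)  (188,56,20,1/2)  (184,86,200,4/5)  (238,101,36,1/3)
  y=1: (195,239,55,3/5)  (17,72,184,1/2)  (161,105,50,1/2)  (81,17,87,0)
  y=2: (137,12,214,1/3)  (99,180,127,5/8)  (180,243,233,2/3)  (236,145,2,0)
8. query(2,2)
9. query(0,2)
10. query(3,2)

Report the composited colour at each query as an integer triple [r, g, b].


(3,2) stack=L1,L2,L3,L4,L5; from [0,0,0]:
L1 α=1/2: [74, 120, 80]
L2 α=1/2: [155/2, 327/2, 47]
L3 α=4/7: [2321/14, 3021/14, 321/7]
L4 α=1/7: [8041/49, 9602/49, 2675/49]
L5 α=1/2: [5319/49, 13963/98, 2636/49]
→ [109, 142, 54]

at x=2,y=2 over L1,L2,L3,L4,L5,L6:
+L1 (α=1/3) → [55/3, 71, 50/3]
+L2 (α=0) → [55/3, 71, 50/3]
+L3 (α=1/7) → [127/7, 586/7, 153/7]
+L4 (α=1) → [46, 210, 242]
+L5 (α=4/5) → [142, 1218/5, 662/5]
+L6 (α=2/3) → [502/3, 1216/5, 2992/15]
rounded: [167, 243, 199]

query (0,2) [L1,L2,L3,L4,L5,L6] — begin 0,0,0
L1 α=2/3: [158, 482/3, 26/3]
L2 α=2/5: [916/5, 822/5, 186/5]
L3 α=1/2: [838/5, 831/5, 471/10]
L4 α=2/3: [546/5, 3281/15, 5131/30]
L5 α=1/7: [3996/35, 7032/35, 6171/35]
L6 α=1/3: [12787/105, 4828/35, 19832/105]
→ [122, 138, 189]

(3,2) stack=L1,L2,L3,L4,L5,L6; from [0,0,0]:
L1 α=1/2: [74, 120, 80]
L2 α=1/2: [155/2, 327/2, 47]
L3 α=4/7: [2321/14, 3021/14, 321/7]
L4 α=1/7: [8041/49, 9602/49, 2675/49]
L5 α=1/2: [5319/49, 13963/98, 2636/49]
L6 α=0: [5319/49, 13963/98, 2636/49]
= [109, 142, 54]


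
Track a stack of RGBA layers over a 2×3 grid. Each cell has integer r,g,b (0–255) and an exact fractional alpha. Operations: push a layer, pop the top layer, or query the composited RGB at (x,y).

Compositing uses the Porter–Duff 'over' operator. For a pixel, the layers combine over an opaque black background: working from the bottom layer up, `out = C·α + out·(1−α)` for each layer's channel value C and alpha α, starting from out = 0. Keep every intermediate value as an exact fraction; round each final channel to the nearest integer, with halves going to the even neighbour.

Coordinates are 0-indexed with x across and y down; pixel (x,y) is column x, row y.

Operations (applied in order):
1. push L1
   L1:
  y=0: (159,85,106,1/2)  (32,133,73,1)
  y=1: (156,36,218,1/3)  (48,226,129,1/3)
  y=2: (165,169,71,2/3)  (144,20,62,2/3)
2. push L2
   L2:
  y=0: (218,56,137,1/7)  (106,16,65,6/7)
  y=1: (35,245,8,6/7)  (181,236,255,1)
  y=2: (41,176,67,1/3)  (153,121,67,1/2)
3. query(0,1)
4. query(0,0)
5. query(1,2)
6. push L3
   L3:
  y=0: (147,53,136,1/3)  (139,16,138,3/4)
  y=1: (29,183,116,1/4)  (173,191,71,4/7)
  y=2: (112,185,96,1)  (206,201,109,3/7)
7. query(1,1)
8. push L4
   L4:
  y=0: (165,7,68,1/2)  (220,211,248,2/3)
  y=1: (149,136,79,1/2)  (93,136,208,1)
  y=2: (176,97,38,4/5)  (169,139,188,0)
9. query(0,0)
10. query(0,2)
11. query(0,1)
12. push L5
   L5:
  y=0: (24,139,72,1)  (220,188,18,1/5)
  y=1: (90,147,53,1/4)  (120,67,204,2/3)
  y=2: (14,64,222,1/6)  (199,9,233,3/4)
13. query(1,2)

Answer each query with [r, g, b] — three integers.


at x=0,y=1 over L1,L2:
after L1 α=1/3: [52, 12, 218/3]
after L2 α=6/7: [262/7, 1482/7, 362/21]
→ [37, 212, 17]

(0,0) stack=L1,L2; from [0,0,0]:
L1 α=1/2: [159/2, 85/2, 53]
L2 α=1/7: [695/7, 311/7, 65]
rounded: [99, 44, 65]

at x=1,y=2 over L1,L2:
+L1 (α=2/3) → [96, 40/3, 124/3]
+L2 (α=1/2) → [249/2, 403/6, 325/6]
→ [124, 67, 54]

(1,1) stack=L1,L2,L3; from [0,0,0]:
L1 α=1/3: [16, 226/3, 43]
L2 α=1: [181, 236, 255]
L3 α=4/7: [1235/7, 1472/7, 1049/7]
= [176, 210, 150]

at x=0,y=0 over L1,L2,L3,L4:
+L1 (α=1/2) → [159/2, 85/2, 53]
+L2 (α=1/7) → [695/7, 311/7, 65]
+L3 (α=1/3) → [2419/21, 331/7, 266/3]
+L4 (α=1/2) → [2942/21, 190/7, 235/3]
= [140, 27, 78]

query (0,2) [L1,L2,L3,L4] — begin 0,0,0
L1 α=2/3: [110, 338/3, 142/3]
L2 α=1/3: [87, 1204/9, 485/9]
L3 α=1: [112, 185, 96]
L4 α=4/5: [816/5, 573/5, 248/5]
→ [163, 115, 50]

at x=0,y=1 over L1,L2,L3,L4:
+L1 (α=1/3) → [52, 12, 218/3]
+L2 (α=6/7) → [262/7, 1482/7, 362/21]
+L3 (α=1/4) → [989/28, 5727/28, 587/14]
+L4 (α=1/2) → [5161/56, 9535/56, 1693/28]
→ [92, 170, 60]

(1,2) stack=L1,L2,L3,L4,L5; from [0,0,0]:
L1 α=2/3: [96, 40/3, 124/3]
L2 α=1/2: [249/2, 403/6, 325/6]
L3 α=3/7: [1116/7, 2615/21, 233/3]
L4 α=0: [1116/7, 2615/21, 233/3]
L5 α=3/4: [5295/28, 1591/42, 1165/6]
rounded: [189, 38, 194]


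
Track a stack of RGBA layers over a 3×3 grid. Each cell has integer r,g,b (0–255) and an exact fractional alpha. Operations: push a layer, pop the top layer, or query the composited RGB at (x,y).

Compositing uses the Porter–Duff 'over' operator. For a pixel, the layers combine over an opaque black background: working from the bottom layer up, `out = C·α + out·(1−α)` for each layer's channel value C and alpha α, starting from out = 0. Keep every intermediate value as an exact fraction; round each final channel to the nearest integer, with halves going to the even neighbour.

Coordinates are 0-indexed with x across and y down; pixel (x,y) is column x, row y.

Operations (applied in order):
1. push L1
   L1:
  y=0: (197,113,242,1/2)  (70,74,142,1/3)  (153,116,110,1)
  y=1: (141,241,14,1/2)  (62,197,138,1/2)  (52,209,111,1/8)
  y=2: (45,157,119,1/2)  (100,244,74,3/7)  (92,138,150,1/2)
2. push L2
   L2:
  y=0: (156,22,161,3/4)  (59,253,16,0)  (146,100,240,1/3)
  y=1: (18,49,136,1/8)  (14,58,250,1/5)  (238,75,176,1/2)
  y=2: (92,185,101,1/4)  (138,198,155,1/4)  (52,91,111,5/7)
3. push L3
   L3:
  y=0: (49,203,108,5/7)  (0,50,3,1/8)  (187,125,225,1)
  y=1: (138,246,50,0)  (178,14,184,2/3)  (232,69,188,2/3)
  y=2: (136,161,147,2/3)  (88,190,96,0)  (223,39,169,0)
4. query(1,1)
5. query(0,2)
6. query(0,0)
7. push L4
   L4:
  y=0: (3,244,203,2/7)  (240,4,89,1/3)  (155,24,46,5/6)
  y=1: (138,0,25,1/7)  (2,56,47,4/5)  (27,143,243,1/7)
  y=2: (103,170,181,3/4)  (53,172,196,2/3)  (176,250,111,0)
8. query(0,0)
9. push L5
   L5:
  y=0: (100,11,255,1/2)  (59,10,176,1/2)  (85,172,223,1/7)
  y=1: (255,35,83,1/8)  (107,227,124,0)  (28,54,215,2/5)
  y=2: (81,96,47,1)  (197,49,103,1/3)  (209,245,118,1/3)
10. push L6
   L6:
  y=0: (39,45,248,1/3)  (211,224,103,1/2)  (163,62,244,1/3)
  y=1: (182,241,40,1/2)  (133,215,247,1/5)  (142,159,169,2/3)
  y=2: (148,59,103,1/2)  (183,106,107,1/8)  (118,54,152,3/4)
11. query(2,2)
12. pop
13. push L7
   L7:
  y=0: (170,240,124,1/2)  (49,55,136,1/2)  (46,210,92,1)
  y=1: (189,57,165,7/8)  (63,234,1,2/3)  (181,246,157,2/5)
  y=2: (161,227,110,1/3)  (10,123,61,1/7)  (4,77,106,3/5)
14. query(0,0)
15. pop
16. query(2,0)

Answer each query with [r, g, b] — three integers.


query (1,1) [L1,L2,L3] — begin 0,0,0
after L1 α=1/2: [31, 197/2, 69]
after L2 α=1/5: [138/5, 452/5, 526/5]
after L3 α=2/3: [1918/15, 592/15, 2366/15]
→ [128, 39, 158]

(0,2) stack=L1,L2,L3; from [0,0,0]:
+L1 (α=1/2) → [45/2, 157/2, 119/2]
+L2 (α=1/4) → [319/8, 841/8, 559/8]
+L3 (α=2/3) → [2495/24, 1139/8, 2911/24]
= [104, 142, 121]

at x=0,y=0 over L1,L2,L3:
L1 α=1/2: [197/2, 113/2, 121]
L2 α=3/4: [1133/8, 245/8, 151]
L3 α=5/7: [2113/28, 615/4, 842/7]
= [75, 154, 120]

query (0,0) [L1,L2,L3,L4] — begin 0,0,0
+L1 (α=1/2) → [197/2, 113/2, 121]
+L2 (α=3/4) → [1133/8, 245/8, 151]
+L3 (α=5/7) → [2113/28, 615/4, 842/7]
+L4 (α=2/7) → [10733/196, 5027/28, 7052/49]
→ [55, 180, 144]

query (2,2) [L1,L2,L3,L4,L5,L6] — begin 0,0,0
after L1 α=1/2: [46, 69, 75]
after L2 α=5/7: [352/7, 593/7, 705/7]
after L3 α=0: [352/7, 593/7, 705/7]
after L4 α=0: [352/7, 593/7, 705/7]
after L5 α=1/3: [2167/21, 967/7, 2236/21]
after L6 α=3/4: [9601/84, 2101/28, 2953/21]
→ [114, 75, 141]

(0,0) stack=L1,L2,L3,L4,L5,L7; from [0,0,0]:
+L1 (α=1/2) → [197/2, 113/2, 121]
+L2 (α=3/4) → [1133/8, 245/8, 151]
+L3 (α=5/7) → [2113/28, 615/4, 842/7]
+L4 (α=2/7) → [10733/196, 5027/28, 7052/49]
+L5 (α=1/2) → [30333/392, 5335/56, 19547/98]
+L7 (α=1/2) → [96973/784, 18775/112, 31699/196]
→ [124, 168, 162]

(2,0) stack=L1,L2,L3,L4,L5; from [0,0,0]:
L1 α=1: [153, 116, 110]
L2 α=1/3: [452/3, 332/3, 460/3]
L3 α=1: [187, 125, 225]
L4 α=5/6: [481/3, 245/6, 455/6]
L5 α=1/7: [1047/7, 417/7, 678/7]
rounded: [150, 60, 97]


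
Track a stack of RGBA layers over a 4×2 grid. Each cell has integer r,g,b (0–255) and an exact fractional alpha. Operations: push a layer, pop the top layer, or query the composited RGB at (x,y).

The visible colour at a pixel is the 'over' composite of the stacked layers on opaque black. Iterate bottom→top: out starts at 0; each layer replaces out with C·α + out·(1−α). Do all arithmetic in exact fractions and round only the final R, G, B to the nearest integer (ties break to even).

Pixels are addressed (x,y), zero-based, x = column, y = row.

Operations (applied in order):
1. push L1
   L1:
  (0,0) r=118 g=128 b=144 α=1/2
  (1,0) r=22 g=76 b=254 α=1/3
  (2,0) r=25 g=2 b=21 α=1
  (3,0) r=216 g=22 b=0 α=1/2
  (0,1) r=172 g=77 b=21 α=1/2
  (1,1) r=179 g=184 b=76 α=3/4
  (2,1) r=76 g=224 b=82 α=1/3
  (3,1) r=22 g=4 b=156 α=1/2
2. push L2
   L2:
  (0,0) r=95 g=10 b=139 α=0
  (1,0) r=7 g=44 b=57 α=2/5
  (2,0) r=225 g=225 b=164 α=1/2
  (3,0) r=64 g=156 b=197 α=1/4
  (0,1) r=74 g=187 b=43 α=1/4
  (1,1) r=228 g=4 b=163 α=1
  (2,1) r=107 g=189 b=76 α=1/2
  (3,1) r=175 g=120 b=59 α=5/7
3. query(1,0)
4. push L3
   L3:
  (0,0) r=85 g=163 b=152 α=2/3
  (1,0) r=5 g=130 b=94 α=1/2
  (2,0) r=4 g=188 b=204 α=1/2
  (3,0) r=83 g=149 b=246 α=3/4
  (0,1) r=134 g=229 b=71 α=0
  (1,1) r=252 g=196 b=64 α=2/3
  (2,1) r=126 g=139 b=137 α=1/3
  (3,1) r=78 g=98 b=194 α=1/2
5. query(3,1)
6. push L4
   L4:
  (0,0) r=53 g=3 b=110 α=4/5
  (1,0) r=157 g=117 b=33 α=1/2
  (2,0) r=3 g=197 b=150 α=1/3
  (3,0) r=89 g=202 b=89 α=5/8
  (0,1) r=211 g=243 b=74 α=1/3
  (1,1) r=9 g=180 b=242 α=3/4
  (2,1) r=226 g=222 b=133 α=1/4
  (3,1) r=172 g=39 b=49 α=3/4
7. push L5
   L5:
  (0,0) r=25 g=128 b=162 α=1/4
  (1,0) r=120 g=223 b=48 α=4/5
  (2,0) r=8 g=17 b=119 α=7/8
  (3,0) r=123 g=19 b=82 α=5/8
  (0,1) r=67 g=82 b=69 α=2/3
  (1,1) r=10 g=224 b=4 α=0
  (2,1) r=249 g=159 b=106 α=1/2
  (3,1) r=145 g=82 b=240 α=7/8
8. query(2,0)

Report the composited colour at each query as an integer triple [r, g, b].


(1,0) stack=L1,L2; from [0,0,0]:
after L1 α=1/3: [22/3, 76/3, 254/3]
after L2 α=2/5: [36/5, 164/5, 368/5]
rounded: [7, 33, 74]

at x=3,y=1 over L1,L2,L3:
L1 α=1/2: [11, 2, 78]
L2 α=5/7: [897/7, 604/7, 451/7]
L3 α=1/2: [1443/14, 645/7, 1809/14]
→ [103, 92, 129]

at x=2,y=0 over L1,L2,L3,L4,L5:
L1 α=1: [25, 2, 21]
L2 α=1/2: [125, 227/2, 185/2]
L3 α=1/2: [129/2, 603/4, 593/4]
L4 α=1/3: [44, 997/6, 893/6]
L5 α=7/8: [25/2, 1711/48, 5891/48]
→ [12, 36, 123]


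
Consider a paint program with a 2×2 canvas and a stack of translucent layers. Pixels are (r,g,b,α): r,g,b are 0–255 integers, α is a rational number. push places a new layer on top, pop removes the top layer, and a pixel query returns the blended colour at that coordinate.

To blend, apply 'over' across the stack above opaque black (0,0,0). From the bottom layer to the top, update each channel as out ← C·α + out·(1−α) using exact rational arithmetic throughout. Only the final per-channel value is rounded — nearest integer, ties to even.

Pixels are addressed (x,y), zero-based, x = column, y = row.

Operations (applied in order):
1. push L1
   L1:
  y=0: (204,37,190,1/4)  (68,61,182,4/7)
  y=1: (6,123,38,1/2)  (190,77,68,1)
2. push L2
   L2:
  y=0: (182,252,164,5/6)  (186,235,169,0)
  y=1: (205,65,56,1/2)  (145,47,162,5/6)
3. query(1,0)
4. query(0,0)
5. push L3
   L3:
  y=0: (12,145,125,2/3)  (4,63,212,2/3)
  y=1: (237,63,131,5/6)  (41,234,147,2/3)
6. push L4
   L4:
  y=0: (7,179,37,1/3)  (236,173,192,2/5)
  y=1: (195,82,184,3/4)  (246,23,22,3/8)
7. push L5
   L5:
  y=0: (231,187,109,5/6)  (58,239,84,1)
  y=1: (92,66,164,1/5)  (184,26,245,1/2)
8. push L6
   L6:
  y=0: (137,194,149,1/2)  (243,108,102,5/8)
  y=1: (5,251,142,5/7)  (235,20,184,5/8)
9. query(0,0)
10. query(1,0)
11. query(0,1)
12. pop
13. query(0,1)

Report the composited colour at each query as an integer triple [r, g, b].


at x=1,y=0 over L1,L2:
+L1 (α=4/7) → [272/7, 244/7, 104]
+L2 (α=0) → [272/7, 244/7, 104]
→ [39, 35, 104]

query (0,0) [L1,L2] — begin 0,0,0
+L1 (α=1/4) → [51, 37/4, 95/2]
+L2 (α=5/6) → [961/6, 5077/24, 1735/12]
= [160, 212, 145]

query (0,0) [L1,L2,L3,L4,L5,L6] — begin 0,0,0
after L1 α=1/4: [51, 37/4, 95/2]
after L2 α=5/6: [961/6, 5077/24, 1735/12]
after L3 α=2/3: [1105/18, 12037/72, 4735/36]
after L4 α=1/3: [1168/27, 18481/108, 5401/54]
after L5 α=5/6: [32353/162, 119461/648, 34831/324]
after L6 α=1/2: [54547/324, 245173/1296, 83107/648]
rounded: [168, 189, 128]

query (1,0) [L1,L2,L3,L4,L5,L6] — begin 0,0,0
after L1 α=4/7: [272/7, 244/7, 104]
after L2 α=0: [272/7, 244/7, 104]
after L3 α=2/3: [328/21, 1126/21, 176]
after L4 α=2/5: [3632/35, 3548/35, 912/5]
after L5 α=1: [58, 239, 84]
after L6 α=5/8: [1389/8, 1257/8, 381/4]
→ [174, 157, 95]

at x=0,y=1 over L1,L2,L3,L4,L5,L6:
L1 α=1/2: [3, 123/2, 19]
L2 α=1/2: [104, 253/4, 75/2]
L3 α=5/6: [1289/6, 1513/24, 1385/12]
L4 α=3/4: [4799/24, 7417/96, 8009/48]
L5 α=1/5: [5351/30, 9001/120, 9977/60]
L6 α=5/7: [818/15, 12043/60, 31277/210]
→ [55, 201, 149]

(0,1) stack=L1,L2,L3,L4,L5; from [0,0,0]:
+L1 (α=1/2) → [3, 123/2, 19]
+L2 (α=1/2) → [104, 253/4, 75/2]
+L3 (α=5/6) → [1289/6, 1513/24, 1385/12]
+L4 (α=3/4) → [4799/24, 7417/96, 8009/48]
+L5 (α=1/5) → [5351/30, 9001/120, 9977/60]
rounded: [178, 75, 166]


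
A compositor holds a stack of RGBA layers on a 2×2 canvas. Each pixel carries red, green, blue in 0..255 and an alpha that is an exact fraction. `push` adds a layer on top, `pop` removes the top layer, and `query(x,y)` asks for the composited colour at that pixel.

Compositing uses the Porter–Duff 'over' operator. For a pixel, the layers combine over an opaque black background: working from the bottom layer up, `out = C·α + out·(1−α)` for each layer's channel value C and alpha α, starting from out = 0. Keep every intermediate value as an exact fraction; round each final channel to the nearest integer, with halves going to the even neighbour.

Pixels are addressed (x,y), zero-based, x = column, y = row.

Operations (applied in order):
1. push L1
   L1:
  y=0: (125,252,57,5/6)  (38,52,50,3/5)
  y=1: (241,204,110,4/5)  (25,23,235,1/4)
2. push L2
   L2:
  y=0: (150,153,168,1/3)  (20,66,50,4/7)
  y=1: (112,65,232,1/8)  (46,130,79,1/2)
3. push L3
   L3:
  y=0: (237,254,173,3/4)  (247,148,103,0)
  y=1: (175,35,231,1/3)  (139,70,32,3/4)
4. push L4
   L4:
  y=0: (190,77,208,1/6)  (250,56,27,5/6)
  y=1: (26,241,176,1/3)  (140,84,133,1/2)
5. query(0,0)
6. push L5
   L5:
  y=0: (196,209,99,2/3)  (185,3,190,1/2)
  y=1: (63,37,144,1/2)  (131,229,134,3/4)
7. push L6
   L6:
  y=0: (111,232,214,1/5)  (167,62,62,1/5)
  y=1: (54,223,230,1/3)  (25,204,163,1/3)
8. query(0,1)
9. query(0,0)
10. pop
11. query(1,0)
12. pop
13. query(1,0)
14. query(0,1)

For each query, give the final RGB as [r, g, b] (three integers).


query (0,0) [L1,L2,L3,L4] — begin 0,0,0
after L1 α=5/6: [625/6, 210, 95/2]
after L2 α=1/3: [1075/9, 191, 263/3]
after L3 α=3/4: [3737/18, 953/4, 455/3]
after L4 α=1/6: [22105/108, 1691/8, 2899/18]
rounded: [205, 211, 161]

at x=0,y=1 over L1,L2,L3,L4,L5,L6:
L1 α=4/5: [964/5, 816/5, 88]
L2 α=1/8: [1827/10, 6037/40, 106]
L3 α=1/3: [2702/15, 6737/60, 443/3]
L4 α=1/3: [5794/45, 13967/90, 1414/9]
L5 α=1/2: [8629/90, 17297/180, 1355/9]
L6 α=1/3: [11059/135, 37367/270, 4780/27]
rounded: [82, 138, 177]

(0,0) stack=L1,L2,L3,L4,L5,L6; from [0,0,0]:
L1 α=5/6: [625/6, 210, 95/2]
L2 α=1/3: [1075/9, 191, 263/3]
L3 α=3/4: [3737/18, 953/4, 455/3]
L4 α=1/6: [22105/108, 1691/8, 2899/18]
L5 α=2/3: [64441/324, 5035/24, 6463/54]
L6 α=1/5: [73432/405, 6427/30, 18704/135]
rounded: [181, 214, 139]

at x=1,y=0 over L1,L2,L3,L4,L5:
after L1 α=3/5: [114/5, 156/5, 30]
after L2 α=4/7: [106/5, 1788/35, 290/7]
after L3 α=0: [106/5, 1788/35, 290/7]
after L4 α=5/6: [3178/15, 5794/105, 1235/42]
after L5 α=1/2: [5953/30, 6109/210, 9215/84]
rounded: [198, 29, 110]

query (1,0) [L1,L2,L3,L4] — begin 0,0,0
L1 α=3/5: [114/5, 156/5, 30]
L2 α=4/7: [106/5, 1788/35, 290/7]
L3 α=0: [106/5, 1788/35, 290/7]
L4 α=5/6: [3178/15, 5794/105, 1235/42]
→ [212, 55, 29]

query (0,1) [L1,L2,L3,L4] — begin 0,0,0
+L1 (α=4/5) → [964/5, 816/5, 88]
+L2 (α=1/8) → [1827/10, 6037/40, 106]
+L3 (α=1/3) → [2702/15, 6737/60, 443/3]
+L4 (α=1/3) → [5794/45, 13967/90, 1414/9]
→ [129, 155, 157]


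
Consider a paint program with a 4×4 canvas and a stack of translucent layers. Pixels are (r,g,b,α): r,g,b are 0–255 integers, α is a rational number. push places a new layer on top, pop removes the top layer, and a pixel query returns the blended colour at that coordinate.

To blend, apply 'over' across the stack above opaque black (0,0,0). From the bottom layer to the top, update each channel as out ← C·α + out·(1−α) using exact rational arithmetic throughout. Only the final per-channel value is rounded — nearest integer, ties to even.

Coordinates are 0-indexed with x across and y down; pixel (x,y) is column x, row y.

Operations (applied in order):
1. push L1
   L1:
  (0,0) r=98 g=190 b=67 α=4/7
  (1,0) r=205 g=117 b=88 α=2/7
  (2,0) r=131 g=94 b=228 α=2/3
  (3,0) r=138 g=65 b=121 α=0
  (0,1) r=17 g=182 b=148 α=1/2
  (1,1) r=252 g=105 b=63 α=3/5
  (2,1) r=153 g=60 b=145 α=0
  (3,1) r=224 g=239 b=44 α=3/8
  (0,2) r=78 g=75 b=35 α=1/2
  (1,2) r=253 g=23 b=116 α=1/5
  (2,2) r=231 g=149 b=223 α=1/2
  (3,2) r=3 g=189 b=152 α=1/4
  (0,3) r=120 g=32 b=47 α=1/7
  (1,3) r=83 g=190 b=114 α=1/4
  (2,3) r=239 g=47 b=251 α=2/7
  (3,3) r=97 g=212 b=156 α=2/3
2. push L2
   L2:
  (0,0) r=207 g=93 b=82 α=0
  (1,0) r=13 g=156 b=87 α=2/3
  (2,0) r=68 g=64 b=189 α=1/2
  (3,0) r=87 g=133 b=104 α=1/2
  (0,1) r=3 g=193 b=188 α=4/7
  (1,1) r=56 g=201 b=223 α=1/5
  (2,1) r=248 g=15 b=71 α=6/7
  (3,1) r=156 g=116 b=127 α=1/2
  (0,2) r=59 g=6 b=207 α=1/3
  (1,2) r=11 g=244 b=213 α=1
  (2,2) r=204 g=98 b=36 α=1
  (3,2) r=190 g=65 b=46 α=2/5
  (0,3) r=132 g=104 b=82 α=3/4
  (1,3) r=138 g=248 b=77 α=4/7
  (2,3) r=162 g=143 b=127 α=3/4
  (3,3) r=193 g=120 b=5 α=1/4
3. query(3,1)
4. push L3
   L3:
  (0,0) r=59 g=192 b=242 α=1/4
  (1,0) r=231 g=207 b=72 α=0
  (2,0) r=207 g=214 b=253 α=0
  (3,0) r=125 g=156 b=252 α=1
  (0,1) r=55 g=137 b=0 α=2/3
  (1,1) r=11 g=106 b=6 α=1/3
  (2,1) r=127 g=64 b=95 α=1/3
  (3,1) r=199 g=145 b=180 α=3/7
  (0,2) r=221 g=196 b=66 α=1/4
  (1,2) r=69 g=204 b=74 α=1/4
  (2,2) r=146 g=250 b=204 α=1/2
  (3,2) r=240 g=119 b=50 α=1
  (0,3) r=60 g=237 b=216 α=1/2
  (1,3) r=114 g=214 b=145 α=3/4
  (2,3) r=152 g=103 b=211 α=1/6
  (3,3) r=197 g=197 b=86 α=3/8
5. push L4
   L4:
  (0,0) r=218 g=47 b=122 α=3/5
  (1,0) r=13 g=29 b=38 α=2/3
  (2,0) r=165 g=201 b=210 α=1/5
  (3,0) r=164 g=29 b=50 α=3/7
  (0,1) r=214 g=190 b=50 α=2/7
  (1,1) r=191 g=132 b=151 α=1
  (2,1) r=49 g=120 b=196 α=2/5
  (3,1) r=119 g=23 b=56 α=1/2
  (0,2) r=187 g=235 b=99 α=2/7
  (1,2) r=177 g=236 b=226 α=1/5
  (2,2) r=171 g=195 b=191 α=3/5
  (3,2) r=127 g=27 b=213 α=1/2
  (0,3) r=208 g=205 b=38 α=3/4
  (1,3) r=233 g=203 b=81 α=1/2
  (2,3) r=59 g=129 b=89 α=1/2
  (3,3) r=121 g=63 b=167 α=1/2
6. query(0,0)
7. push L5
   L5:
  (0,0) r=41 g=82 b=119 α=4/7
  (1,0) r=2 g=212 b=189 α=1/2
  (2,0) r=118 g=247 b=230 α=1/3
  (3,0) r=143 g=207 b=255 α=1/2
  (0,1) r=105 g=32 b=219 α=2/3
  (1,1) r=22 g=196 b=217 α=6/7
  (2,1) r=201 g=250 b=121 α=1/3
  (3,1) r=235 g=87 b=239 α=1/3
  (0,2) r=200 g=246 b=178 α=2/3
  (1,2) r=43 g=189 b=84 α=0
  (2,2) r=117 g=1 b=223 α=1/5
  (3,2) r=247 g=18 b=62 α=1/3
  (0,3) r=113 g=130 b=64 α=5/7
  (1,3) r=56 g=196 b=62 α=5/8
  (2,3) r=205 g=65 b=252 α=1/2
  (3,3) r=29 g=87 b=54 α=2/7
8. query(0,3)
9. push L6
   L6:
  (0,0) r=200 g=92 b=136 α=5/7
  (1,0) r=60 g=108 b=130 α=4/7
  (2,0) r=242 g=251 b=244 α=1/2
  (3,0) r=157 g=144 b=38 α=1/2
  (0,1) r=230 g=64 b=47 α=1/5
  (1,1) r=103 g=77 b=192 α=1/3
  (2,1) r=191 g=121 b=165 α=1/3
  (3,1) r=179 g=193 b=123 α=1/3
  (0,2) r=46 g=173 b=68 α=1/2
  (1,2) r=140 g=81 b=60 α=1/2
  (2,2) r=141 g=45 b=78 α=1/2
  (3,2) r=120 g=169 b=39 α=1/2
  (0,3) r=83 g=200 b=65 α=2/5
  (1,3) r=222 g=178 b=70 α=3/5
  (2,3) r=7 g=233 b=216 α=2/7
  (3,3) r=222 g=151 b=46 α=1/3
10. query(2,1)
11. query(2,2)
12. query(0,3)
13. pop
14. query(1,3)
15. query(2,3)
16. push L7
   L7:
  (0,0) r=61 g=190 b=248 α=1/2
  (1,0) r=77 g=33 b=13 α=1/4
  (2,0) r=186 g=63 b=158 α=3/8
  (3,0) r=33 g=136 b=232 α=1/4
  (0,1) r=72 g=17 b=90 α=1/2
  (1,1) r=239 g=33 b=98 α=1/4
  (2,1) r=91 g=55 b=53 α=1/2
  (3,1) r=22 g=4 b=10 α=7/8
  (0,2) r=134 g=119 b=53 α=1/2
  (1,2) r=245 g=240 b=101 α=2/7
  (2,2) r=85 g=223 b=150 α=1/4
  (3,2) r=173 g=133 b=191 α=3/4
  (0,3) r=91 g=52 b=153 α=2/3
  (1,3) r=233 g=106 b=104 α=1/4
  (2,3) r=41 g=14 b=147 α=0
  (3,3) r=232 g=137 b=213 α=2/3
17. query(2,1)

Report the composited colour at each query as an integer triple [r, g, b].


query (3,1) [L1,L2] — begin 0,0,0
after L1 α=3/8: [84, 717/8, 33/2]
after L2 α=1/2: [120, 1645/16, 287/4]
rounded: [120, 103, 72]

query (0,0) [L1,L2,L3,L4] — begin 0,0,0
after L1 α=4/7: [56, 760/7, 268/7]
after L2 α=0: [56, 760/7, 268/7]
after L3 α=1/4: [227/4, 906/7, 1249/14]
after L4 α=3/5: [307/2, 2799/35, 3811/35]
→ [154, 80, 109]

(0,3) stack=L1,L2,L3,L4,L5; from [0,0,0]:
+L1 (α=1/7) → [120/7, 32/7, 47/7]
+L2 (α=3/4) → [723/7, 554/7, 1769/28]
+L3 (α=1/2) → [1143/14, 2213/14, 7817/56]
+L4 (α=3/4) → [9879/56, 10823/56, 14201/224]
+L5 (α=5/7) → [25699/196, 29023/196, 50041/784]
rounded: [131, 148, 64]

query (2,1) [L1,L2,L3,L4,L5,L6] — begin 0,0,0
+L1 (α=0) → [0, 0, 0]
+L2 (α=6/7) → [1488/7, 90/7, 426/7]
+L3 (α=1/3) → [3865/21, 628/21, 1517/21]
+L4 (α=2/5) → [4551/35, 2308/35, 4261/35]
+L5 (α=1/3) → [5379/35, 13366/105, 12757/105]
+L6 (α=1/3) → [17443/105, 39437/315, 42839/315]
rounded: [166, 125, 136]

query (2,2) [L1,L2,L3,L4,L5,L6] — begin 0,0,0
+L1 (α=1/2) → [231/2, 149/2, 223/2]
+L2 (α=1) → [204, 98, 36]
+L3 (α=1/2) → [175, 174, 120]
+L4 (α=3/5) → [863/5, 933/5, 813/5]
+L5 (α=1/5) → [4037/25, 3737/25, 4367/25]
+L6 (α=1/2) → [3781/25, 2431/25, 6317/50]
= [151, 97, 126]

query (0,3) [L1,L2,L3,L4,L5,L6] — begin 0,0,0
+L1 (α=1/7) → [120/7, 32/7, 47/7]
+L2 (α=3/4) → [723/7, 554/7, 1769/28]
+L3 (α=1/2) → [1143/14, 2213/14, 7817/56]
+L4 (α=3/4) → [9879/56, 10823/56, 14201/224]
+L5 (α=5/7) → [25699/196, 29023/196, 50041/784]
+L6 (α=2/5) → [109633/980, 165469/980, 252043/3920]
→ [112, 169, 64]

(1,3) stack=L1,L2,L3,L4,L5; from [0,0,0]:
+L1 (α=1/4) → [83/4, 95/2, 57/2]
+L2 (α=4/7) → [351/4, 2269/14, 787/14]
+L3 (α=3/4) → [1719/16, 11257/56, 6877/56]
+L4 (α=1/2) → [5447/32, 22625/112, 11413/112]
+L5 (α=5/8) → [25301/256, 177635/896, 68959/896]
= [99, 198, 77]

(2,3) stack=L1,L2,L3,L4,L5; from [0,0,0]:
L1 α=2/7: [478/7, 94/7, 502/7]
L2 α=3/4: [970/7, 3097/28, 3169/28]
L3 α=1/6: [2957/21, 6123/56, 7251/56]
L4 α=1/2: [2098/21, 13347/112, 12235/112]
L5 α=1/2: [6403/42, 20627/224, 40459/224]
= [152, 92, 181]

at x=2,y=1 over L1,L2,L3,L4,L5,L7:
L1 α=0: [0, 0, 0]
L2 α=6/7: [1488/7, 90/7, 426/7]
L3 α=1/3: [3865/21, 628/21, 1517/21]
L4 α=2/5: [4551/35, 2308/35, 4261/35]
L5 α=1/3: [5379/35, 13366/105, 12757/105]
L7 α=1/2: [4282/35, 19141/210, 9161/105]
= [122, 91, 87]


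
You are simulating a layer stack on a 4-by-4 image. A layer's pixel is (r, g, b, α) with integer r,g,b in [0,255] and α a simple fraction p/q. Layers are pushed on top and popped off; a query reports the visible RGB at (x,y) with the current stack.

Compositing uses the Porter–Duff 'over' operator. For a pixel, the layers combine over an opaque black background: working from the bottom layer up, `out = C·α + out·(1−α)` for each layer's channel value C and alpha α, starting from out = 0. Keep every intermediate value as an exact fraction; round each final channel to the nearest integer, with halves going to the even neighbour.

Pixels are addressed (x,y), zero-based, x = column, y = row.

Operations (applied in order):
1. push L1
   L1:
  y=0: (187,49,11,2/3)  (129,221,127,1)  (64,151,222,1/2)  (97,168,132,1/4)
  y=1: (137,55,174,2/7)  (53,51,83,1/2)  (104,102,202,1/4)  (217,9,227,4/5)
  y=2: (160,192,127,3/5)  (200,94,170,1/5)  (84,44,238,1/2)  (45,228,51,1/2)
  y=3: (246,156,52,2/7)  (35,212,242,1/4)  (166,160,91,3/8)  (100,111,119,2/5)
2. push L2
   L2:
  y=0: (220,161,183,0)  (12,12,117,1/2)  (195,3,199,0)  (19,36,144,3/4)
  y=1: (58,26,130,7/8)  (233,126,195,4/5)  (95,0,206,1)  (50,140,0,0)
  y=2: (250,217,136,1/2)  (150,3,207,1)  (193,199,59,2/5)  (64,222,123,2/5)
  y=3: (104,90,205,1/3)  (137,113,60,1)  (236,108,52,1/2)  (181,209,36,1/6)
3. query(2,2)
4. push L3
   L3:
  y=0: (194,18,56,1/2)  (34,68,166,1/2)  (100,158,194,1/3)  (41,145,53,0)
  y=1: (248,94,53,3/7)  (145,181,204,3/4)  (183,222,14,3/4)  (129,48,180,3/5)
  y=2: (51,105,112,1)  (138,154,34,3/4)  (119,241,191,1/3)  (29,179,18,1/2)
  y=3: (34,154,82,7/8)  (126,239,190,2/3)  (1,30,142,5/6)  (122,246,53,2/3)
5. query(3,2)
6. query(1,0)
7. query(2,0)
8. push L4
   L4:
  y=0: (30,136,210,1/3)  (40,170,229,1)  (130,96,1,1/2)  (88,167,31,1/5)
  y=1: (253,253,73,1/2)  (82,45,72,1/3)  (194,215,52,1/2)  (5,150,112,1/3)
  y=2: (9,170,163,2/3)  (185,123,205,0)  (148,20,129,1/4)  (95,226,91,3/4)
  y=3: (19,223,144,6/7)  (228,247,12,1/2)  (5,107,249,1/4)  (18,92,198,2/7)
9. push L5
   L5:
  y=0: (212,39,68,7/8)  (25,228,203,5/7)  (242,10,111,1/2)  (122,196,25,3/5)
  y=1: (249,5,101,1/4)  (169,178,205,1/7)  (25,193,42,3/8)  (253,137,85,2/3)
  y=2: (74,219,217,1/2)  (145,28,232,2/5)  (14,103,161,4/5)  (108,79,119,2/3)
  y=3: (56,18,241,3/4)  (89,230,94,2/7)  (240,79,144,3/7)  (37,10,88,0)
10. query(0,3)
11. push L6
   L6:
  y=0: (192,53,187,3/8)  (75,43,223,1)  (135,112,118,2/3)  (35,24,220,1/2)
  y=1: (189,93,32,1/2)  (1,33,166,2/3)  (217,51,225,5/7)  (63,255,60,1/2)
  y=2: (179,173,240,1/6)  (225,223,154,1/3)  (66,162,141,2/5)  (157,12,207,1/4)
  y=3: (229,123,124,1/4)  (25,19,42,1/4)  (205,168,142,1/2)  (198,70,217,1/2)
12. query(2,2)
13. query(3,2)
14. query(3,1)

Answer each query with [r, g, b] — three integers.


at x=2,y=2 over L1,L2:
+L1 (α=1/2) → [42, 22, 119]
+L2 (α=2/5) → [512/5, 464/5, 95]
rounded: [102, 93, 95]

at x=3,y=2 over L1,L2,L3:
+L1 (α=1/2) → [45/2, 114, 51/2]
+L2 (α=2/5) → [391/10, 786/5, 129/2]
+L3 (α=1/2) → [681/20, 1681/10, 165/4]
rounded: [34, 168, 41]

query (1,0) [L1,L2,L3] — begin 0,0,0
L1 α=1: [129, 221, 127]
L2 α=1/2: [141/2, 233/2, 122]
L3 α=1/2: [209/4, 369/4, 144]
→ [52, 92, 144]

(2,0) stack=L1,L2,L3; from [0,0,0]:
after L1 α=1/2: [32, 151/2, 111]
after L2 α=0: [32, 151/2, 111]
after L3 α=1/3: [164/3, 103, 416/3]
= [55, 103, 139]

(0,3) stack=L1,L2,L3,L4,L5; from [0,0,0]:
after L1 α=2/7: [492/7, 312/7, 104/7]
after L2 α=1/3: [1712/21, 418/7, 1643/21]
after L3 α=7/8: [3355/84, 1991/14, 13697/168]
after L4 α=6/7: [12931/588, 20723/98, 158849/1176]
after L5 α=3/4: [111715/2352, 26015/392, 1009097/4704]
rounded: [47, 66, 215]

query (2,2) [L1,L2,L3,L4,L5,L6] — begin 0,0,0
after L1 α=1/2: [42, 22, 119]
after L2 α=2/5: [512/5, 464/5, 95]
after L3 α=1/3: [1619/15, 711/5, 127]
after L4 α=1/4: [2359/20, 2233/20, 255/2]
after L5 α=4/5: [3479/100, 10473/100, 1543/10]
after L6 α=2/5: [23637/500, 63819/500, 7449/50]
= [47, 128, 149]

query (3,2) [L1,L2,L3,L4,L5,L6] — begin 0,0,0
L1 α=1/2: [45/2, 114, 51/2]
L2 α=2/5: [391/10, 786/5, 129/2]
L3 α=1/2: [681/20, 1681/10, 165/4]
L4 α=3/4: [6381/80, 8461/40, 1257/16]
L5 α=2/3: [7887/80, 4927/40, 5065/48]
L6 α=1/4: [36221/320, 15261/160, 8377/64]
rounded: [113, 95, 131]

at x=3,y=1 over L1,L2,L3,L4,L5,L6:
+L1 (α=4/5) → [868/5, 36/5, 908/5]
+L2 (α=0) → [868/5, 36/5, 908/5]
+L3 (α=3/5) → [3671/25, 792/25, 4516/25]
+L4 (α=1/3) → [2489/25, 1778/25, 3944/25]
+L5 (α=2/3) → [15139/75, 2876/25, 8194/75]
+L6 (α=1/2) → [9932/75, 9251/50, 6347/75]
= [132, 185, 85]


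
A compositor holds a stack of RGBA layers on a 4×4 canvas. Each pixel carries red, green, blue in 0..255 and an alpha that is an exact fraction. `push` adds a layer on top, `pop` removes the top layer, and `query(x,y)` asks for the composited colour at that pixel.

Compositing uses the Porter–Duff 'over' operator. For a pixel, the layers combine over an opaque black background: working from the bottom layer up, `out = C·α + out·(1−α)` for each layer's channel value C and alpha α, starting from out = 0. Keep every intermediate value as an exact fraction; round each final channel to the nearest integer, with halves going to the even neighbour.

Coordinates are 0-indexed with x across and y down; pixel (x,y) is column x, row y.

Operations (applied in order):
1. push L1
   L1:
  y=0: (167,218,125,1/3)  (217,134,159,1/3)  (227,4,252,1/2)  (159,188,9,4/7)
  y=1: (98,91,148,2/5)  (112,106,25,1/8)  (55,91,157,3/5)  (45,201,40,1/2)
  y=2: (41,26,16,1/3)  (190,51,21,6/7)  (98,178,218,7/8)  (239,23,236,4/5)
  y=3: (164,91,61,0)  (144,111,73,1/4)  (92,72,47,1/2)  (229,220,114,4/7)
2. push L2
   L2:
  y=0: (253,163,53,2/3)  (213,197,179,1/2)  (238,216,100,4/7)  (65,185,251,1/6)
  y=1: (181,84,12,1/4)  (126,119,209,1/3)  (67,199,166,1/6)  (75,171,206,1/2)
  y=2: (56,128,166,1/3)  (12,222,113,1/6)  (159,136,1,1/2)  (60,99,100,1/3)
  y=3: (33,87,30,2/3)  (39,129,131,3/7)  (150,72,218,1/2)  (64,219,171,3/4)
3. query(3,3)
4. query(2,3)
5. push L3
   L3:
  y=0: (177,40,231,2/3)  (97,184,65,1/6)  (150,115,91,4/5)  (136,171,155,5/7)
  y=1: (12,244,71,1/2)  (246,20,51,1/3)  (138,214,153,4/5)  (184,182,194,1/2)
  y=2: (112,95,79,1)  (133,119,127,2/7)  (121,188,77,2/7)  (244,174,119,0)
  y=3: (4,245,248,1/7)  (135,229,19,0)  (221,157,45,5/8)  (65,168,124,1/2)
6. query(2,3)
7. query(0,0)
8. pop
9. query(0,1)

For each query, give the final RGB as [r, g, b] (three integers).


query (3,3) [L1,L2] — begin 0,0,0
L1 α=4/7: [916/7, 880/7, 456/7]
L2 α=3/4: [565/7, 5479/28, 4047/28]
rounded: [81, 196, 145]

(2,3) stack=L1,L2; from [0,0,0]:
+L1 (α=1/2) → [46, 36, 47/2]
+L2 (α=1/2) → [98, 54, 483/4]
rounded: [98, 54, 121]

(2,3) stack=L1,L2,L3; from [0,0,0]:
after L1 α=1/2: [46, 36, 47/2]
after L2 α=1/2: [98, 54, 483/4]
after L3 α=5/8: [1399/8, 947/8, 2349/32]
→ [175, 118, 73]

at x=0,y=0 over L1,L2,L3:
+L1 (α=1/3) → [167/3, 218/3, 125/3]
+L2 (α=2/3) → [1685/9, 1196/9, 443/9]
+L3 (α=2/3) → [4871/27, 1916/27, 4601/27]
→ [180, 71, 170]

query (0,1) [L1,L2] — begin 0,0,0
L1 α=2/5: [196/5, 182/5, 296/5]
L2 α=1/4: [1493/20, 483/10, 237/5]
= [75, 48, 47]
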